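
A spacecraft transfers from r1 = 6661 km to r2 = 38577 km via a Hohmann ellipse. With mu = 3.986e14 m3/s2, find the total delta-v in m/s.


V1 = sqrt(mu/r1) = 7735.69 m/s
dV1 = V1*(sqrt(2*r2/(r1+r2)) - 1) = 2366.76 m/s
V2 = sqrt(mu/r2) = 3214.43 m/s
dV2 = V2*(1 - sqrt(2*r1/(r1+r2))) = 1470.07 m/s
Total dV = 3837 m/s

3837 m/s


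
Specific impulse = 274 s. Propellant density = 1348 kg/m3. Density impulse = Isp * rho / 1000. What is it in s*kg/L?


rho*Isp = 274 * 1348 / 1000 = 369 s*kg/L

369 s*kg/L


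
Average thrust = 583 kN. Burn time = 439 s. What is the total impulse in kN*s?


It = 583 * 439 = 255937 kN*s

255937 kN*s


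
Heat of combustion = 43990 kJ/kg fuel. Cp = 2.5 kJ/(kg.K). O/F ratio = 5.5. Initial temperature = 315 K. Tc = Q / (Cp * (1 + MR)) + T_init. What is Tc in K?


Tc = 43990 / (2.5 * (1 + 5.5)) + 315 = 3022 K

3022 K


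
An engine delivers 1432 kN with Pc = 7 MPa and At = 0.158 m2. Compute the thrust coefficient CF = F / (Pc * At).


CF = 1432000 / (7e6 * 0.158) = 1.29

1.29


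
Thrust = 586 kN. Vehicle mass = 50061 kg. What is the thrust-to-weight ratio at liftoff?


TWR = 586000 / (50061 * 9.81) = 1.19

1.19


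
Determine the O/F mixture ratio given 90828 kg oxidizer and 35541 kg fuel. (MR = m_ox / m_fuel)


MR = 90828 / 35541 = 2.56

2.56


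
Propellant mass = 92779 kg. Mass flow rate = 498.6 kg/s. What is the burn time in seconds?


tb = 92779 / 498.6 = 186.1 s

186.1 s


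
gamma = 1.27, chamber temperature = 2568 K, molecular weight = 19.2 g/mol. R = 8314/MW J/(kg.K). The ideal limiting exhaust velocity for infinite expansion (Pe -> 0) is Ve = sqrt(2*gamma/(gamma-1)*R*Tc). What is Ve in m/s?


R = 8314 / 19.2 = 433.02 J/(kg.K)
Ve = sqrt(2 * 1.27 / (1.27 - 1) * 433.02 * 2568) = 3234 m/s

3234 m/s


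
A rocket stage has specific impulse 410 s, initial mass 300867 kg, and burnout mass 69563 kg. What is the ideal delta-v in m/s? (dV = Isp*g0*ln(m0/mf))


Ve = 410 * 9.81 = 4022.1 m/s
dV = 4022.1 * ln(300867/69563) = 5890 m/s

5890 m/s


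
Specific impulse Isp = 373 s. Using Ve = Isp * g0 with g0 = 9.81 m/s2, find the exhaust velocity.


Ve = Isp * g0 = 373 * 9.81 = 3659.1 m/s

3659.1 m/s


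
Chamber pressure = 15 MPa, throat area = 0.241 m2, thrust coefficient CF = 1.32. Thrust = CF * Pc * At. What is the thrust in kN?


F = 1.32 * 15e6 * 0.241 = 4.7718e+06 N = 4771.8 kN

4771.8 kN


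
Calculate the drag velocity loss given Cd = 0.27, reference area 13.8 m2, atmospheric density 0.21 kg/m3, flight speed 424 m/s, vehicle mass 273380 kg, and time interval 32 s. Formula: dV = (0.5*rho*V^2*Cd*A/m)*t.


D = 0.5 * 0.21 * 424^2 * 0.27 * 13.8 = 70333.76 N
a = 70333.76 / 273380 = 0.2573 m/s2
dV = 0.2573 * 32 = 8.2 m/s

8.2 m/s


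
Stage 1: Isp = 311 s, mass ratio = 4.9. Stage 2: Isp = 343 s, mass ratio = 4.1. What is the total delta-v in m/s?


dV1 = 311 * 9.81 * ln(4.9) = 4848.6 m/s
dV2 = 343 * 9.81 * ln(4.1) = 4747.7 m/s
Total dV = 4848.6 + 4747.7 = 9596.3 m/s ~ 9596 m/s

9596 m/s


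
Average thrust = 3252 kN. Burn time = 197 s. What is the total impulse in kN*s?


It = 3252 * 197 = 640644 kN*s

640644 kN*s


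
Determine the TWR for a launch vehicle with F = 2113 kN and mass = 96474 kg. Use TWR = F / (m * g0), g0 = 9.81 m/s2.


TWR = 2113000 / (96474 * 9.81) = 2.23

2.23


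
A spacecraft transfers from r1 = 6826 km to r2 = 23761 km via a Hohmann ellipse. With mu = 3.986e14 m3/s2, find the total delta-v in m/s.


V1 = sqrt(mu/r1) = 7641.62 m/s
dV1 = V1*(sqrt(2*r2/(r1+r2)) - 1) = 1883.37 m/s
V2 = sqrt(mu/r2) = 4095.78 m/s
dV2 = V2*(1 - sqrt(2*r1/(r1+r2))) = 1359.46 m/s
Total dV = 3243 m/s

3243 m/s


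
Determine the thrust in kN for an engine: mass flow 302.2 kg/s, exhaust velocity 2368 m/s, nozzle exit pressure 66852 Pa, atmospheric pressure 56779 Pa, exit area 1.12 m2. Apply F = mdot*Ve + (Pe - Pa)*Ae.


F = 302.2 * 2368 + (66852 - 56779) * 1.12 = 726891.0 N = 726.9 kN

726.9 kN


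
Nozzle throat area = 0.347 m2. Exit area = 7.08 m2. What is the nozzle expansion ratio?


AR = 7.08 / 0.347 = 20.4

20.4


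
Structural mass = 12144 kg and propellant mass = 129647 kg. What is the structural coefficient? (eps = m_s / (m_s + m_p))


eps = 12144 / (12144 + 129647) = 0.0856

0.0856


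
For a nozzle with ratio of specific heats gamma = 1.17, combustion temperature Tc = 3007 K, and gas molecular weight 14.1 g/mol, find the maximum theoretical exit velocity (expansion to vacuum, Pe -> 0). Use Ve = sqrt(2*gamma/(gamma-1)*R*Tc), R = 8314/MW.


R = 8314 / 14.1 = 589.65 J/(kg.K)
Ve = sqrt(2 * 1.17 / (1.17 - 1) * 589.65 * 3007) = 4940 m/s

4940 m/s


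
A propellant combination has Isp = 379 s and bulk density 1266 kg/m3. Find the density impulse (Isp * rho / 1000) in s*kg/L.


rho*Isp = 379 * 1266 / 1000 = 480 s*kg/L

480 s*kg/L


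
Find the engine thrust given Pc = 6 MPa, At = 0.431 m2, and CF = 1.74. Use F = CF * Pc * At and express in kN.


F = 1.74 * 6e6 * 0.431 = 4.4996e+06 N = 4499.6 kN

4499.6 kN


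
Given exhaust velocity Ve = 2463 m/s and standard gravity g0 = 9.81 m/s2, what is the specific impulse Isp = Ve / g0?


Isp = Ve / g0 = 2463 / 9.81 = 251.1 s

251.1 s


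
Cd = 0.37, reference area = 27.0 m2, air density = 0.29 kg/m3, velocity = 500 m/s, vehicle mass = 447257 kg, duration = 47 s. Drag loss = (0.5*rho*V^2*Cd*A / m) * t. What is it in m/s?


D = 0.5 * 0.29 * 500^2 * 0.37 * 27.0 = 362137.5 N
a = 362137.5 / 447257 = 0.8097 m/s2
dV = 0.8097 * 47 = 38.1 m/s

38.1 m/s


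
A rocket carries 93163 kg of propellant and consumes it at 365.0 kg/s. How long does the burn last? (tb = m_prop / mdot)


tb = 93163 / 365.0 = 255.2 s

255.2 s


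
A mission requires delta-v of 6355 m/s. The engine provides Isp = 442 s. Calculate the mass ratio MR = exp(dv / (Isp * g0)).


Ve = 442 * 9.81 = 4336.02 m/s
MR = exp(6355 / 4336.02) = 4.33

4.33


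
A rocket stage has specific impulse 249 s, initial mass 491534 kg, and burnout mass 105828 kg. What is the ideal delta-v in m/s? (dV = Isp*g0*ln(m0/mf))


Ve = 249 * 9.81 = 2442.69 m/s
dV = 2442.69 * ln(491534/105828) = 3751 m/s

3751 m/s


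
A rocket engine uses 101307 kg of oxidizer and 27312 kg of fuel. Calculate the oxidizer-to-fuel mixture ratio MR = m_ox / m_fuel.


MR = 101307 / 27312 = 3.71

3.71


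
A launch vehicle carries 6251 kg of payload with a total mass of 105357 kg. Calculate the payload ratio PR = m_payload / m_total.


PR = 6251 / 105357 = 0.0593

0.0593


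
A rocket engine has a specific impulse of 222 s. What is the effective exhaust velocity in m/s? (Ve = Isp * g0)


Ve = Isp * g0 = 222 * 9.81 = 2177.8 m/s

2177.8 m/s


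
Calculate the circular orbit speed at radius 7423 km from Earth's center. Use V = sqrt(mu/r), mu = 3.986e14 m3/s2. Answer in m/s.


V = sqrt(3.986e14 / 7423000) = 7328 m/s

7328 m/s


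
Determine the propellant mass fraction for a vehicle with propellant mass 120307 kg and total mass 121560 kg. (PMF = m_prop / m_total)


PMF = 120307 / 121560 = 0.99

0.99


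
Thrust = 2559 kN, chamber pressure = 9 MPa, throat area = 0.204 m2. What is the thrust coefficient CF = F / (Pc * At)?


CF = 2559000 / (9e6 * 0.204) = 1.39

1.39


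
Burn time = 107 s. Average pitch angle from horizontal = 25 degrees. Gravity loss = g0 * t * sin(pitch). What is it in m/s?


GL = 9.81 * 107 * sin(25 deg) = 444 m/s

444 m/s


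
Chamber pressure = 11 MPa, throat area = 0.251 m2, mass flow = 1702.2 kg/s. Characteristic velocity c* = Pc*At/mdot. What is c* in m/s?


c* = 11e6 * 0.251 / 1702.2 = 1622 m/s

1622 m/s


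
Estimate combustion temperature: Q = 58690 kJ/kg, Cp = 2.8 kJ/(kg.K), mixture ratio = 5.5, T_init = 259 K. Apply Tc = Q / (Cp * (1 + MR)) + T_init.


Tc = 58690 / (2.8 * (1 + 5.5)) + 259 = 3484 K

3484 K


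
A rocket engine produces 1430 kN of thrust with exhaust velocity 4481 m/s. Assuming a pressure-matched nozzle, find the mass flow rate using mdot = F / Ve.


mdot = F / Ve = 1430000 / 4481 = 319.1 kg/s

319.1 kg/s


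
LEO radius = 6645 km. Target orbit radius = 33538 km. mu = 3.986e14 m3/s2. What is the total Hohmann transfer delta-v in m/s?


V1 = sqrt(mu/r1) = 7745.0 m/s
dV1 = V1*(sqrt(2*r2/(r1+r2)) - 1) = 2261.54 m/s
V2 = sqrt(mu/r2) = 3447.47 m/s
dV2 = V2*(1 - sqrt(2*r1/(r1+r2))) = 1464.84 m/s
Total dV = 3726 m/s

3726 m/s


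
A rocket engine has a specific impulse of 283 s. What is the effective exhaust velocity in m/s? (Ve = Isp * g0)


Ve = Isp * g0 = 283 * 9.81 = 2776.2 m/s

2776.2 m/s


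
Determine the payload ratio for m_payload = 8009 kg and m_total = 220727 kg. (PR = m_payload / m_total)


PR = 8009 / 220727 = 0.0363

0.0363


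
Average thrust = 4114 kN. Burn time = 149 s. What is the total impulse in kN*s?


It = 4114 * 149 = 612986 kN*s

612986 kN*s


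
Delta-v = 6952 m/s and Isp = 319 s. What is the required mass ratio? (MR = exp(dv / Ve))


Ve = 319 * 9.81 = 3129.39 m/s
MR = exp(6952 / 3129.39) = 9.221

9.221


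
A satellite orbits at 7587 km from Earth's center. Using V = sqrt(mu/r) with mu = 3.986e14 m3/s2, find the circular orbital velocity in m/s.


V = sqrt(3.986e14 / 7587000) = 7248 m/s

7248 m/s


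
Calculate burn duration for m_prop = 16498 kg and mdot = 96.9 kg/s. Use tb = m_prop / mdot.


tb = 16498 / 96.9 = 170.3 s

170.3 s


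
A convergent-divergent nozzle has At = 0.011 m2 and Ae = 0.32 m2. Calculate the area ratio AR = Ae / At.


AR = 0.32 / 0.011 = 29.1

29.1


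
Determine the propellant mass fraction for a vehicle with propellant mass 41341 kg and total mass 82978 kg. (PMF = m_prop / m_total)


PMF = 41341 / 82978 = 0.498

0.498


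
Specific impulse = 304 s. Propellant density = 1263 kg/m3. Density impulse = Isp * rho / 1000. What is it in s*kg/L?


rho*Isp = 304 * 1263 / 1000 = 384 s*kg/L

384 s*kg/L


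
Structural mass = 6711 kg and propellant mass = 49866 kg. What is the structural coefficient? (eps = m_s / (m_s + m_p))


eps = 6711 / (6711 + 49866) = 0.1186

0.1186


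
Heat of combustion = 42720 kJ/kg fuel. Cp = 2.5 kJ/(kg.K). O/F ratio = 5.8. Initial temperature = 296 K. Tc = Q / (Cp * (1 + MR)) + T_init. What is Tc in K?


Tc = 42720 / (2.5 * (1 + 5.8)) + 296 = 2809 K

2809 K


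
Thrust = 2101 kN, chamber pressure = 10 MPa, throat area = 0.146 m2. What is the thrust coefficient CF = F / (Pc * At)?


CF = 2101000 / (10e6 * 0.146) = 1.44

1.44


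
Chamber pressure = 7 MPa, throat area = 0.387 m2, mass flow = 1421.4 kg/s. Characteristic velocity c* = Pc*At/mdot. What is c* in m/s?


c* = 7e6 * 0.387 / 1421.4 = 1906 m/s

1906 m/s


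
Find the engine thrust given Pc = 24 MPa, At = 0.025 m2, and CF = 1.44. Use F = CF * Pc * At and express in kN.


F = 1.44 * 24e6 * 0.025 = 864000.0 N = 864.0 kN

864.0 kN


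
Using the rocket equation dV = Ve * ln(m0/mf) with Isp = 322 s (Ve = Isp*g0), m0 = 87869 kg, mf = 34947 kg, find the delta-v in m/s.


Ve = 322 * 9.81 = 3158.82 m/s
dV = 3158.82 * ln(87869/34947) = 2912 m/s

2912 m/s


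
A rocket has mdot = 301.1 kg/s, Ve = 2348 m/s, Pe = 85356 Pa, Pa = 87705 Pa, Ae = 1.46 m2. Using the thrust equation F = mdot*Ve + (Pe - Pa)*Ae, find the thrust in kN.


F = 301.1 * 2348 + (85356 - 87705) * 1.46 = 703553.0 N = 703.6 kN

703.6 kN


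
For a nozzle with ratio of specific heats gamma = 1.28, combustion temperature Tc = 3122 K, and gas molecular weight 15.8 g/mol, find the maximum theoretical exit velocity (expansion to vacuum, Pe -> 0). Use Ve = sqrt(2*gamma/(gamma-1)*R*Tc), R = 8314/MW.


R = 8314 / 15.8 = 526.2 J/(kg.K)
Ve = sqrt(2 * 1.28 / (1.28 - 1) * 526.2 * 3122) = 3876 m/s

3876 m/s


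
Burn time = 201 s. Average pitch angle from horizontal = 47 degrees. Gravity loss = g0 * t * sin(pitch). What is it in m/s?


GL = 9.81 * 201 * sin(47 deg) = 1442 m/s

1442 m/s


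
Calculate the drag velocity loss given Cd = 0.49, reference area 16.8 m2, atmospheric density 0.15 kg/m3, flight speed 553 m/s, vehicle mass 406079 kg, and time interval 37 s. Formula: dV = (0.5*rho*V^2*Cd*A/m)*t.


D = 0.5 * 0.15 * 553^2 * 0.49 * 16.8 = 188806.48 N
a = 188806.48 / 406079 = 0.465 m/s2
dV = 0.465 * 37 = 17.2 m/s

17.2 m/s


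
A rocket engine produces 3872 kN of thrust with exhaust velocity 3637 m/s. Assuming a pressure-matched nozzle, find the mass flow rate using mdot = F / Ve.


mdot = F / Ve = 3872000 / 3637 = 1064.6 kg/s

1064.6 kg/s


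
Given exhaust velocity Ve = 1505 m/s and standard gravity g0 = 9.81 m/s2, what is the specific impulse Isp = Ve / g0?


Isp = Ve / g0 = 1505 / 9.81 = 153.4 s

153.4 s


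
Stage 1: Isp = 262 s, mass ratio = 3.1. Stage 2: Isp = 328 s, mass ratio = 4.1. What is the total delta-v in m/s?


dV1 = 262 * 9.81 * ln(3.1) = 2908.0 m/s
dV2 = 328 * 9.81 * ln(4.1) = 4540.1 m/s
Total dV = 2908.0 + 4540.1 = 7448.1 m/s ~ 7448 m/s

7448 m/s


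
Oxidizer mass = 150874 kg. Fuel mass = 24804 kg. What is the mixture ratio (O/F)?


MR = 150874 / 24804 = 6.08

6.08


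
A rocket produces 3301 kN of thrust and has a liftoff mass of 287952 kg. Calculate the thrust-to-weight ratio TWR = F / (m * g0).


TWR = 3301000 / (287952 * 9.81) = 1.17

1.17


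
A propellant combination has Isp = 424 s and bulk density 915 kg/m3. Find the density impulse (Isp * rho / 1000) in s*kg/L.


rho*Isp = 424 * 915 / 1000 = 388 s*kg/L

388 s*kg/L


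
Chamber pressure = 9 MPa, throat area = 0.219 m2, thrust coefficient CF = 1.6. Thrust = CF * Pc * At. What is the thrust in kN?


F = 1.6 * 9e6 * 0.219 = 3.1536e+06 N = 3153.6 kN

3153.6 kN


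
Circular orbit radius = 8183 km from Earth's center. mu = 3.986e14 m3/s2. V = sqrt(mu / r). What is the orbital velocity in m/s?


V = sqrt(3.986e14 / 8183000) = 6979 m/s

6979 m/s


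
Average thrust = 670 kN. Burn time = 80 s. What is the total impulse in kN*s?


It = 670 * 80 = 53600 kN*s

53600 kN*s


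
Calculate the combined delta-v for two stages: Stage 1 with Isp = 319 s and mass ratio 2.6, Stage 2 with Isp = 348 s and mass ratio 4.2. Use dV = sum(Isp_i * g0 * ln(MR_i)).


dV1 = 319 * 9.81 * ln(2.6) = 2990.2 m/s
dV2 = 348 * 9.81 * ln(4.2) = 4899.2 m/s
Total dV = 2990.2 + 4899.2 = 7889.4 m/s ~ 7889 m/s

7889 m/s


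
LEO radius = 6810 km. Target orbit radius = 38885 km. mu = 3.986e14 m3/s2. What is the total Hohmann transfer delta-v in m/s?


V1 = sqrt(mu/r1) = 7650.59 m/s
dV1 = V1*(sqrt(2*r2/(r1+r2)) - 1) = 2330.24 m/s
V2 = sqrt(mu/r2) = 3201.68 m/s
dV2 = V2*(1 - sqrt(2*r1/(r1+r2))) = 1453.72 m/s
Total dV = 3784 m/s

3784 m/s


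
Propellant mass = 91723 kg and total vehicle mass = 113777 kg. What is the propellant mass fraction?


PMF = 91723 / 113777 = 0.806

0.806


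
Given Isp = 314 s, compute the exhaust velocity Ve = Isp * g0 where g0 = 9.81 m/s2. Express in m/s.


Ve = Isp * g0 = 314 * 9.81 = 3080.3 m/s

3080.3 m/s


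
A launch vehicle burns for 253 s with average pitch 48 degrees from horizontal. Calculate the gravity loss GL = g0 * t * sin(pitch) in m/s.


GL = 9.81 * 253 * sin(48 deg) = 1844 m/s

1844 m/s


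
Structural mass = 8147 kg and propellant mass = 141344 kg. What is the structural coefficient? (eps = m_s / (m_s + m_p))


eps = 8147 / (8147 + 141344) = 0.0545

0.0545


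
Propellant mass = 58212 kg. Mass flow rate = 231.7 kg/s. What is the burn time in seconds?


tb = 58212 / 231.7 = 251.2 s

251.2 s


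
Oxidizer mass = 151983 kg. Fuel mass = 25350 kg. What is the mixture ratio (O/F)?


MR = 151983 / 25350 = 6.0

6.0


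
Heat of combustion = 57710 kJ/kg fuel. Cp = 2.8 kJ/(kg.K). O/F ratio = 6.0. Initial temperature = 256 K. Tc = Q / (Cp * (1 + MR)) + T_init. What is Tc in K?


Tc = 57710 / (2.8 * (1 + 6.0)) + 256 = 3200 K

3200 K


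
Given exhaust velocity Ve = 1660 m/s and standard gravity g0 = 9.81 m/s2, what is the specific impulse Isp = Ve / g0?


Isp = Ve / g0 = 1660 / 9.81 = 169.2 s

169.2 s


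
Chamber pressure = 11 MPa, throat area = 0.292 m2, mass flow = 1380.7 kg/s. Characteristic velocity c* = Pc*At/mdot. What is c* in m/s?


c* = 11e6 * 0.292 / 1380.7 = 2326 m/s

2326 m/s


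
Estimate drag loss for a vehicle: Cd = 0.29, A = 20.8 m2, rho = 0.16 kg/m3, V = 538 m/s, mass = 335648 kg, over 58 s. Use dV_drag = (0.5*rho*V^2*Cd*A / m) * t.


D = 0.5 * 0.16 * 538^2 * 0.29 * 20.8 = 139674.1 N
a = 139674.1 / 335648 = 0.4161 m/s2
dV = 0.4161 * 58 = 24.1 m/s

24.1 m/s


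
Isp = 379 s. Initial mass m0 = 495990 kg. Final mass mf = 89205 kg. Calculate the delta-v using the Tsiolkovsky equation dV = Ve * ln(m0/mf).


Ve = 379 * 9.81 = 3717.99 m/s
dV = 3717.99 * ln(495990/89205) = 6379 m/s

6379 m/s


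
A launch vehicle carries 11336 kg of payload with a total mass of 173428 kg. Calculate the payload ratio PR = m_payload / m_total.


PR = 11336 / 173428 = 0.0654

0.0654


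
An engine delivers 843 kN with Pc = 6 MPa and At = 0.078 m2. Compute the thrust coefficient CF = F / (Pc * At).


CF = 843000 / (6e6 * 0.078) = 1.8

1.8


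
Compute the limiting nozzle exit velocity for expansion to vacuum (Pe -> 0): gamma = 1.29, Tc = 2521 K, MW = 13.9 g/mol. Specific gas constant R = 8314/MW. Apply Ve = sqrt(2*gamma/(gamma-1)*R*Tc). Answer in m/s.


R = 8314 / 13.9 = 598.13 J/(kg.K)
Ve = sqrt(2 * 1.29 / (1.29 - 1) * 598.13 * 2521) = 3663 m/s

3663 m/s


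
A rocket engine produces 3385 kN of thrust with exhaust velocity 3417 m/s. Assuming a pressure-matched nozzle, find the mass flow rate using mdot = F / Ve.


mdot = F / Ve = 3385000 / 3417 = 990.6 kg/s

990.6 kg/s


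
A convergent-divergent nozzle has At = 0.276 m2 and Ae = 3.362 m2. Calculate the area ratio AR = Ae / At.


AR = 3.362 / 0.276 = 12.2

12.2


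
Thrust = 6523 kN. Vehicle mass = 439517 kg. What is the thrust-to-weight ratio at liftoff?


TWR = 6523000 / (439517 * 9.81) = 1.51

1.51


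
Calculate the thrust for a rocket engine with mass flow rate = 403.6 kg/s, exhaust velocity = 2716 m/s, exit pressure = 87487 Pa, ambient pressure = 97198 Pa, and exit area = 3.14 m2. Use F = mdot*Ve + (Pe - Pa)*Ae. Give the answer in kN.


F = 403.6 * 2716 + (87487 - 97198) * 3.14 = 1.0657e+06 N = 1065.7 kN

1065.7 kN


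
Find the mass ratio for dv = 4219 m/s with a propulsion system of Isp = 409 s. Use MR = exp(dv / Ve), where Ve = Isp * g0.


Ve = 409 * 9.81 = 4012.29 m/s
MR = exp(4219 / 4012.29) = 2.862

2.862


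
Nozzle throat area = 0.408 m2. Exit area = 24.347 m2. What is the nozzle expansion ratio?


AR = 24.347 / 0.408 = 59.7

59.7


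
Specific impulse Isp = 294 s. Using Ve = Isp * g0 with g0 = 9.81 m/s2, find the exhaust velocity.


Ve = Isp * g0 = 294 * 9.81 = 2884.1 m/s

2884.1 m/s


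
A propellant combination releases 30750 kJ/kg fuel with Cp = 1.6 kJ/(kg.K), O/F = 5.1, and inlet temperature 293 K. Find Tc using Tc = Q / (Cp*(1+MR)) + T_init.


Tc = 30750 / (1.6 * (1 + 5.1)) + 293 = 3444 K

3444 K


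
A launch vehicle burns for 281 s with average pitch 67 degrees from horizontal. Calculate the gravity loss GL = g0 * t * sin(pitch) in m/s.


GL = 9.81 * 281 * sin(67 deg) = 2537 m/s

2537 m/s


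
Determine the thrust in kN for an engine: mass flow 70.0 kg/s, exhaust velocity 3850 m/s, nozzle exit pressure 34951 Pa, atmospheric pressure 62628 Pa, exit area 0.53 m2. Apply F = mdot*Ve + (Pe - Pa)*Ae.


F = 70.0 * 3850 + (34951 - 62628) * 0.53 = 254831.0 N = 254.8 kN

254.8 kN


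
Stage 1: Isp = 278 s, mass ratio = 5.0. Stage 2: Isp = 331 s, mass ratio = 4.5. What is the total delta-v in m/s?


dV1 = 278 * 9.81 * ln(5.0) = 4389.2 m/s
dV2 = 331 * 9.81 * ln(4.5) = 4883.9 m/s
Total dV = 4389.2 + 4883.9 = 9273.1 m/s ~ 9273 m/s

9273 m/s


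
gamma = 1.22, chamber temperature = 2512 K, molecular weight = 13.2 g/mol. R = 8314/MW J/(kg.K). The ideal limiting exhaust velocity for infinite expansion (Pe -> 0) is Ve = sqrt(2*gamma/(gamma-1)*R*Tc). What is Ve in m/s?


R = 8314 / 13.2 = 629.85 J/(kg.K)
Ve = sqrt(2 * 1.22 / (1.22 - 1) * 629.85 * 2512) = 4189 m/s

4189 m/s


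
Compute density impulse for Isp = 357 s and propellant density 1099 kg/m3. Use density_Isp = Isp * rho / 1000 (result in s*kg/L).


rho*Isp = 357 * 1099 / 1000 = 392 s*kg/L

392 s*kg/L


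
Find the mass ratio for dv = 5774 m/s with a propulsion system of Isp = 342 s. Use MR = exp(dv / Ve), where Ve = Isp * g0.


Ve = 342 * 9.81 = 3355.02 m/s
MR = exp(5774 / 3355.02) = 5.59

5.59


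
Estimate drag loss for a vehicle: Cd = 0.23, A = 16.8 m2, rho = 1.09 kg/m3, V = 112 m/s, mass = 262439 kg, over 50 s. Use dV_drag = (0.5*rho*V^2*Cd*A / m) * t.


D = 0.5 * 1.09 * 112^2 * 0.23 * 16.8 = 26416.16 N
a = 26416.16 / 262439 = 0.1007 m/s2
dV = 0.1007 * 50 = 5.0 m/s

5.0 m/s


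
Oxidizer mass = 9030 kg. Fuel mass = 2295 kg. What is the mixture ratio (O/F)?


MR = 9030 / 2295 = 3.93

3.93


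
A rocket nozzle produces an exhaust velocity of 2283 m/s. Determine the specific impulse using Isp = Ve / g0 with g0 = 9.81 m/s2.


Isp = Ve / g0 = 2283 / 9.81 = 232.7 s

232.7 s


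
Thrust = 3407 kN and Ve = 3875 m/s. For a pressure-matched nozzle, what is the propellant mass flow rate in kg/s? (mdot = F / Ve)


mdot = F / Ve = 3407000 / 3875 = 879.2 kg/s

879.2 kg/s


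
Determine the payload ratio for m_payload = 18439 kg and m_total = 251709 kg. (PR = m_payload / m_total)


PR = 18439 / 251709 = 0.0733

0.0733


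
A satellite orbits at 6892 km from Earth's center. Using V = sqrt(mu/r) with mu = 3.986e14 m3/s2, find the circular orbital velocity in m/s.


V = sqrt(3.986e14 / 6892000) = 7605 m/s

7605 m/s


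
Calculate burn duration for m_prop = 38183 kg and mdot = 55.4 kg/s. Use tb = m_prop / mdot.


tb = 38183 / 55.4 = 689.2 s

689.2 s


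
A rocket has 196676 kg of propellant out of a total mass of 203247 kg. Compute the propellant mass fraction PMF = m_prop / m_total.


PMF = 196676 / 203247 = 0.968

0.968


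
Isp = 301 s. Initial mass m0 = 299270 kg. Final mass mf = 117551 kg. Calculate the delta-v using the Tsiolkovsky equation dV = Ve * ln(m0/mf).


Ve = 301 * 9.81 = 2952.81 m/s
dV = 2952.81 * ln(299270/117551) = 2759 m/s

2759 m/s


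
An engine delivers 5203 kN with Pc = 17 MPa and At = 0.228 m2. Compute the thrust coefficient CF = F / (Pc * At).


CF = 5203000 / (17e6 * 0.228) = 1.34

1.34


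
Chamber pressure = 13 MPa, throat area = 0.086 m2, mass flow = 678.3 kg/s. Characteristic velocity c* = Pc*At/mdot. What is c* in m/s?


c* = 13e6 * 0.086 / 678.3 = 1648 m/s

1648 m/s


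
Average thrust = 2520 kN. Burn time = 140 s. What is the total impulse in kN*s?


It = 2520 * 140 = 352800 kN*s

352800 kN*s


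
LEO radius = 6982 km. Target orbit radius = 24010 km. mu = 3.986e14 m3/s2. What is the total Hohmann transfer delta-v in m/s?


V1 = sqrt(mu/r1) = 7555.77 m/s
dV1 = V1*(sqrt(2*r2/(r1+r2)) - 1) = 1849.36 m/s
V2 = sqrt(mu/r2) = 4074.48 m/s
dV2 = V2*(1 - sqrt(2*r1/(r1+r2))) = 1339.51 m/s
Total dV = 3189 m/s

3189 m/s


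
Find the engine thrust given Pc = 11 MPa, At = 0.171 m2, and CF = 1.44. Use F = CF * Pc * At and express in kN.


F = 1.44 * 11e6 * 0.171 = 2.7086e+06 N = 2708.6 kN

2708.6 kN


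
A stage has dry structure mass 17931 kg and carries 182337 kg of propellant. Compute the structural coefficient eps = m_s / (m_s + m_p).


eps = 17931 / (17931 + 182337) = 0.0895

0.0895


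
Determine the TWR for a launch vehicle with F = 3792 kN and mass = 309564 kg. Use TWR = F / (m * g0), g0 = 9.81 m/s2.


TWR = 3792000 / (309564 * 9.81) = 1.25

1.25


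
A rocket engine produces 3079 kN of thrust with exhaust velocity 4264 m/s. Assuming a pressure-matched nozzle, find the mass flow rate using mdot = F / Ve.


mdot = F / Ve = 3079000 / 4264 = 722.1 kg/s

722.1 kg/s


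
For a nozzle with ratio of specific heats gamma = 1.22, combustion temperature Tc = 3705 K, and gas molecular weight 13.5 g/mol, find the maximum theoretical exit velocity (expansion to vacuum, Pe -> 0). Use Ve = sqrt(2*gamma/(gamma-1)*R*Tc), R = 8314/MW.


R = 8314 / 13.5 = 615.85 J/(kg.K)
Ve = sqrt(2 * 1.22 / (1.22 - 1) * 615.85 * 3705) = 5031 m/s

5031 m/s


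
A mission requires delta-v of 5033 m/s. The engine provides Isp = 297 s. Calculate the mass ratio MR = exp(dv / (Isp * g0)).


Ve = 297 * 9.81 = 2913.57 m/s
MR = exp(5033 / 2913.57) = 5.626

5.626


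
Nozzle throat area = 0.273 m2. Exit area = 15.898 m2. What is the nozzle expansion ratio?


AR = 15.898 / 0.273 = 58.2

58.2


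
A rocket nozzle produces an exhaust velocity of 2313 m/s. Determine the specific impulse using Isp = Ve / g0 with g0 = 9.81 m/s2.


Isp = Ve / g0 = 2313 / 9.81 = 235.8 s

235.8 s


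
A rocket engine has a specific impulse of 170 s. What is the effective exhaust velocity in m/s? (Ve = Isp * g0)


Ve = Isp * g0 = 170 * 9.81 = 1667.7 m/s

1667.7 m/s


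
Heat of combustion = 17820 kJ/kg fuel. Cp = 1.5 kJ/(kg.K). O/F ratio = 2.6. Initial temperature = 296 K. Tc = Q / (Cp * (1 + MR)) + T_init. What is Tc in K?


Tc = 17820 / (1.5 * (1 + 2.6)) + 296 = 3596 K

3596 K


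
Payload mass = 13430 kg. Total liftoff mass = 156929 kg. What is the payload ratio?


PR = 13430 / 156929 = 0.0856

0.0856


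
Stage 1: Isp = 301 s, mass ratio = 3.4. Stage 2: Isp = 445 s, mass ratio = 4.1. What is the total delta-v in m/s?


dV1 = 301 * 9.81 * ln(3.4) = 3613.6 m/s
dV2 = 445 * 9.81 * ln(4.1) = 6159.6 m/s
Total dV = 3613.6 + 6159.6 = 9773.2 m/s ~ 9773 m/s

9773 m/s


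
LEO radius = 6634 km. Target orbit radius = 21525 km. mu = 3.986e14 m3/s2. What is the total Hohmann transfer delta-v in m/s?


V1 = sqrt(mu/r1) = 7751.41 m/s
dV1 = V1*(sqrt(2*r2/(r1+r2)) - 1) = 1832.85 m/s
V2 = sqrt(mu/r2) = 4303.25 m/s
dV2 = V2*(1 - sqrt(2*r1/(r1+r2))) = 1349.39 m/s
Total dV = 3182 m/s

3182 m/s


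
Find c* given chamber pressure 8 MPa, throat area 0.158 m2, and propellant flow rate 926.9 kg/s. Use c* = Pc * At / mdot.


c* = 8e6 * 0.158 / 926.9 = 1364 m/s

1364 m/s


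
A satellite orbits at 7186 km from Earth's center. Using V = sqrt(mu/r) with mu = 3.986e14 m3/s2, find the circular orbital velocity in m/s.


V = sqrt(3.986e14 / 7186000) = 7448 m/s

7448 m/s


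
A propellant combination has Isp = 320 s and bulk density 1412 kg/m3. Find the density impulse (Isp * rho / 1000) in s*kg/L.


rho*Isp = 320 * 1412 / 1000 = 452 s*kg/L

452 s*kg/L


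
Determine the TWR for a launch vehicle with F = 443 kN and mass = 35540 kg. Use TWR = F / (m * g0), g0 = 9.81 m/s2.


TWR = 443000 / (35540 * 9.81) = 1.27

1.27


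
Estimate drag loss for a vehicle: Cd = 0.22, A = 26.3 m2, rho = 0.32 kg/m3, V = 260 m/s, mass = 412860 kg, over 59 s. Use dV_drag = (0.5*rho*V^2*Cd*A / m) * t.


D = 0.5 * 0.32 * 260^2 * 0.22 * 26.3 = 62581.38 N
a = 62581.38 / 412860 = 0.1516 m/s2
dV = 0.1516 * 59 = 8.9 m/s

8.9 m/s


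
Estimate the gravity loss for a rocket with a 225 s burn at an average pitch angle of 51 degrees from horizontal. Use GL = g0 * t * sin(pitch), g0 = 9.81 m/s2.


GL = 9.81 * 225 * sin(51 deg) = 1715 m/s

1715 m/s


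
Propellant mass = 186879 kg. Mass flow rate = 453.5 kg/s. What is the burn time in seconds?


tb = 186879 / 453.5 = 412.1 s

412.1 s


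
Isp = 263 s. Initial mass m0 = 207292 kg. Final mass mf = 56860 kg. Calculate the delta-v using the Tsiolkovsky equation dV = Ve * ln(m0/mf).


Ve = 263 * 9.81 = 2580.03 m/s
dV = 2580.03 * ln(207292/56860) = 3337 m/s

3337 m/s


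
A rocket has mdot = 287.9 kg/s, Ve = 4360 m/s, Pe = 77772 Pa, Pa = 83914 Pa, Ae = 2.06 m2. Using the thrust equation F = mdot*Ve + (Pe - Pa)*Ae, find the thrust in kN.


F = 287.9 * 4360 + (77772 - 83914) * 2.06 = 1.2426e+06 N = 1242.6 kN

1242.6 kN


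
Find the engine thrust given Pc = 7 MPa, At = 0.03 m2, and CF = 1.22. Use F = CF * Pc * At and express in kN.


F = 1.22 * 7e6 * 0.03 = 256200.0 N = 256.2 kN

256.2 kN


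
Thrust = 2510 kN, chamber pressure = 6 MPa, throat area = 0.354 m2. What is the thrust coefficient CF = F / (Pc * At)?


CF = 2510000 / (6e6 * 0.354) = 1.18

1.18


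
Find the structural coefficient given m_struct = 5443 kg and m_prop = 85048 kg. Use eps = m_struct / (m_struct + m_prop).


eps = 5443 / (5443 + 85048) = 0.0601

0.0601


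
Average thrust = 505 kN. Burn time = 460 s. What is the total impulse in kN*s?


It = 505 * 460 = 232300 kN*s

232300 kN*s


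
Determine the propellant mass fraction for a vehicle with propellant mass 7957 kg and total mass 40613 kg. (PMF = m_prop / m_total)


PMF = 7957 / 40613 = 0.196

0.196


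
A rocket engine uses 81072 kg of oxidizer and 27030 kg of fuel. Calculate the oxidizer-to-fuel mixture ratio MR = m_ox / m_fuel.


MR = 81072 / 27030 = 3.0

3.0


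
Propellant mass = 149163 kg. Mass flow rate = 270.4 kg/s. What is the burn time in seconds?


tb = 149163 / 270.4 = 551.6 s

551.6 s


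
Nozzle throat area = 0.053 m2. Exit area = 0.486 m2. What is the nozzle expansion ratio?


AR = 0.486 / 0.053 = 9.2

9.2


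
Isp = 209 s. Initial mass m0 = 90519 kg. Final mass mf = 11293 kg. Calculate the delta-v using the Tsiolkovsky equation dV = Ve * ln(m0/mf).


Ve = 209 * 9.81 = 2050.29 m/s
dV = 2050.29 * ln(90519/11293) = 4267 m/s

4267 m/s


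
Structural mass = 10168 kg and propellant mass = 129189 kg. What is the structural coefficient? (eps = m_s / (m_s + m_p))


eps = 10168 / (10168 + 129189) = 0.073

0.073


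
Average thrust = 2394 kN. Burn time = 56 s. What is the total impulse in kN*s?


It = 2394 * 56 = 134064 kN*s

134064 kN*s


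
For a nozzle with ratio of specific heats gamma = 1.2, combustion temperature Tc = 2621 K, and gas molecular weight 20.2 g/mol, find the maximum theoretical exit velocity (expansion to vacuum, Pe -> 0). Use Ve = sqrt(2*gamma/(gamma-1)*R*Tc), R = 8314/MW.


R = 8314 / 20.2 = 411.58 J/(kg.K)
Ve = sqrt(2 * 1.2 / (1.2 - 1) * 411.58 * 2621) = 3598 m/s

3598 m/s


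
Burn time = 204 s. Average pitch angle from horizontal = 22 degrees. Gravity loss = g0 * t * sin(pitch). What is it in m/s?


GL = 9.81 * 204 * sin(22 deg) = 750 m/s

750 m/s


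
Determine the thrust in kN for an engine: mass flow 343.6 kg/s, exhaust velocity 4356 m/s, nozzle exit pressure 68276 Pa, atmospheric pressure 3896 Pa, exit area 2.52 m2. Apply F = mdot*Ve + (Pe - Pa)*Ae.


F = 343.6 * 4356 + (68276 - 3896) * 2.52 = 1.6590e+06 N = 1659.0 kN

1659.0 kN


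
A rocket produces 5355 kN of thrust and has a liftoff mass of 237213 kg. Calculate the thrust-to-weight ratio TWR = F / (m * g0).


TWR = 5355000 / (237213 * 9.81) = 2.3

2.3


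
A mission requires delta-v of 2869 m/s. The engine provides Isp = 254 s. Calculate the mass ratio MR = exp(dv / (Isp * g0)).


Ve = 254 * 9.81 = 2491.74 m/s
MR = exp(2869 / 2491.74) = 3.163

3.163


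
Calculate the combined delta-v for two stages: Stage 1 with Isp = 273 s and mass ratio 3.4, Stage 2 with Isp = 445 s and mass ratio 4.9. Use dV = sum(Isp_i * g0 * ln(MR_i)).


dV1 = 273 * 9.81 * ln(3.4) = 3277.4 m/s
dV2 = 445 * 9.81 * ln(4.9) = 6937.7 m/s
Total dV = 3277.4 + 6937.7 = 10215.1 m/s ~ 10215 m/s

10215 m/s


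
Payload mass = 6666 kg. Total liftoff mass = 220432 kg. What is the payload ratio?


PR = 6666 / 220432 = 0.0302

0.0302


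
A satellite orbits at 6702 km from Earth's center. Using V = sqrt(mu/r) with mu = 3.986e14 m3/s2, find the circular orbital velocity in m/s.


V = sqrt(3.986e14 / 6702000) = 7712 m/s

7712 m/s


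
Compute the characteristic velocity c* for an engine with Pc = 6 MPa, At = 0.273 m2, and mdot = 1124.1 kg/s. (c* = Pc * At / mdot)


c* = 6e6 * 0.273 / 1124.1 = 1457 m/s

1457 m/s


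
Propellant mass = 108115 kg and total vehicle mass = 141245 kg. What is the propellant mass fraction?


PMF = 108115 / 141245 = 0.765

0.765


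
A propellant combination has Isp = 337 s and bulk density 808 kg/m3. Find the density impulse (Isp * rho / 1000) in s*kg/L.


rho*Isp = 337 * 808 / 1000 = 272 s*kg/L

272 s*kg/L


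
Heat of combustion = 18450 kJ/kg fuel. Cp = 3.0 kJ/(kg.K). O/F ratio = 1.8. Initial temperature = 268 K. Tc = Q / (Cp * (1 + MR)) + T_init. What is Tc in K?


Tc = 18450 / (3.0 * (1 + 1.8)) + 268 = 2464 K

2464 K


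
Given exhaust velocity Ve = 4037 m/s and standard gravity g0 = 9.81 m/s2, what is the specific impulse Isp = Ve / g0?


Isp = Ve / g0 = 4037 / 9.81 = 411.5 s

411.5 s


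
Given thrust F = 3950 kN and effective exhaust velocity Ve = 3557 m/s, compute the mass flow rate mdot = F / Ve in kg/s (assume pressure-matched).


mdot = F / Ve = 3950000 / 3557 = 1110.5 kg/s

1110.5 kg/s


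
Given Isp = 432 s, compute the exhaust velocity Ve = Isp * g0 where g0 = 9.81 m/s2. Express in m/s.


Ve = Isp * g0 = 432 * 9.81 = 4237.9 m/s

4237.9 m/s


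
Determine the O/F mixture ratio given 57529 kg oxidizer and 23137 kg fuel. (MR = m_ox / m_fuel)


MR = 57529 / 23137 = 2.49

2.49


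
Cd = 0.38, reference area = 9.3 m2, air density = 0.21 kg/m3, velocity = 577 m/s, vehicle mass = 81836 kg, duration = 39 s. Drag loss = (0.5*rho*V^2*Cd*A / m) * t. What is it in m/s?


D = 0.5 * 0.21 * 577^2 * 0.38 * 9.3 = 123539.96 N
a = 123539.96 / 81836 = 1.5096 m/s2
dV = 1.5096 * 39 = 58.9 m/s

58.9 m/s


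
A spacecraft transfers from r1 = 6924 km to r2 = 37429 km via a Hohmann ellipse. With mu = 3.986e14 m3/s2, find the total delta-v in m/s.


V1 = sqrt(mu/r1) = 7587.35 m/s
dV1 = V1*(sqrt(2*r2/(r1+r2)) - 1) = 2269.72 m/s
V2 = sqrt(mu/r2) = 3263.36 m/s
dV2 = V2*(1 - sqrt(2*r1/(r1+r2))) = 1439.9 m/s
Total dV = 3710 m/s

3710 m/s


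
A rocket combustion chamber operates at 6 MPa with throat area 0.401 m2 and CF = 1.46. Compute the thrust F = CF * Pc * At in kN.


F = 1.46 * 6e6 * 0.401 = 3.5128e+06 N = 3512.8 kN

3512.8 kN


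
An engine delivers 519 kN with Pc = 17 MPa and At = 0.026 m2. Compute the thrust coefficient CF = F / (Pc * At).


CF = 519000 / (17e6 * 0.026) = 1.17

1.17


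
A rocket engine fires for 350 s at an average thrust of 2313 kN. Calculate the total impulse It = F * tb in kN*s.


It = 2313 * 350 = 809550 kN*s

809550 kN*s


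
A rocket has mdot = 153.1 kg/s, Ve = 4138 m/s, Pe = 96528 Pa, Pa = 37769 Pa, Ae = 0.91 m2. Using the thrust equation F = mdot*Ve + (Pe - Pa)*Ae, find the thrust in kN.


F = 153.1 * 4138 + (96528 - 37769) * 0.91 = 686998.0 N = 687.0 kN

687.0 kN


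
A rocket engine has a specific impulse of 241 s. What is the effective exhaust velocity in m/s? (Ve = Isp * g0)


Ve = Isp * g0 = 241 * 9.81 = 2364.2 m/s

2364.2 m/s


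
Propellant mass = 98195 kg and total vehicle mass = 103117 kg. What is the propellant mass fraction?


PMF = 98195 / 103117 = 0.952

0.952


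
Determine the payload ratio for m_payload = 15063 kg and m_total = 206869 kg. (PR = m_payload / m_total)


PR = 15063 / 206869 = 0.0728

0.0728


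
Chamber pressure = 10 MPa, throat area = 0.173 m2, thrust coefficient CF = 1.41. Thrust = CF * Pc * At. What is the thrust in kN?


F = 1.41 * 10e6 * 0.173 = 2.4393e+06 N = 2439.3 kN

2439.3 kN


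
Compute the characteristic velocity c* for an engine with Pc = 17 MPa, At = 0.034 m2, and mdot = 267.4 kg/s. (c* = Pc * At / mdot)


c* = 17e6 * 0.034 / 267.4 = 2162 m/s

2162 m/s


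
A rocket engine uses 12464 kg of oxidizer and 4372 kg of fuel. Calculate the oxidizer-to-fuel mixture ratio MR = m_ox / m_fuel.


MR = 12464 / 4372 = 2.85

2.85


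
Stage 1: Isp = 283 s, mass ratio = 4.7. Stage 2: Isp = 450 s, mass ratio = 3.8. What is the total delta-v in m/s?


dV1 = 283 * 9.81 * ln(4.7) = 4296.4 m/s
dV2 = 450 * 9.81 * ln(3.8) = 5893.4 m/s
Total dV = 4296.4 + 5893.4 = 10189.8 m/s ~ 10190 m/s

10190 m/s


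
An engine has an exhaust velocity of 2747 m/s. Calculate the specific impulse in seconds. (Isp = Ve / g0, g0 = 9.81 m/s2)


Isp = Ve / g0 = 2747 / 9.81 = 280.0 s

280.0 s


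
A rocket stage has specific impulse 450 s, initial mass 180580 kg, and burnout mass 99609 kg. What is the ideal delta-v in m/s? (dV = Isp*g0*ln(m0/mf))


Ve = 450 * 9.81 = 4414.5 m/s
dV = 4414.5 * ln(180580/99609) = 2626 m/s

2626 m/s


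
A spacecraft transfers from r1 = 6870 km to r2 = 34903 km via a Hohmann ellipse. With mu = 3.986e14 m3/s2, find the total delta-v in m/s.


V1 = sqrt(mu/r1) = 7617.11 m/s
dV1 = V1*(sqrt(2*r2/(r1+r2)) - 1) = 2229.55 m/s
V2 = sqrt(mu/r2) = 3379.38 m/s
dV2 = V2*(1 - sqrt(2*r1/(r1+r2))) = 1441.25 m/s
Total dV = 3671 m/s

3671 m/s


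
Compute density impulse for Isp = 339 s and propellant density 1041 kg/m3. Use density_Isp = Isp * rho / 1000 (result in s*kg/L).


rho*Isp = 339 * 1041 / 1000 = 353 s*kg/L

353 s*kg/L


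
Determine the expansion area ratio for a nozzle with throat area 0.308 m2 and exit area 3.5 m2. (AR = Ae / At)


AR = 3.5 / 0.308 = 11.4

11.4


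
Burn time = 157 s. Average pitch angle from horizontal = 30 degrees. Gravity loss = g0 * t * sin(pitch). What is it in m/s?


GL = 9.81 * 157 * sin(30 deg) = 770 m/s

770 m/s


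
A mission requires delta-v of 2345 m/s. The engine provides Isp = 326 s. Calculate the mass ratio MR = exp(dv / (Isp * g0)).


Ve = 326 * 9.81 = 3198.06 m/s
MR = exp(2345 / 3198.06) = 2.082

2.082


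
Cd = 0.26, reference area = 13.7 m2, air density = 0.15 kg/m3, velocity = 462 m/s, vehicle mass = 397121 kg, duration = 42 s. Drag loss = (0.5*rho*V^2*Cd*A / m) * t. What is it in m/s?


D = 0.5 * 0.15 * 462^2 * 0.26 * 13.7 = 57021.56 N
a = 57021.56 / 397121 = 0.1436 m/s2
dV = 0.1436 * 42 = 6.0 m/s

6.0 m/s


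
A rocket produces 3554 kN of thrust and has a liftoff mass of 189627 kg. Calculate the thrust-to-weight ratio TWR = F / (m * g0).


TWR = 3554000 / (189627 * 9.81) = 1.91

1.91


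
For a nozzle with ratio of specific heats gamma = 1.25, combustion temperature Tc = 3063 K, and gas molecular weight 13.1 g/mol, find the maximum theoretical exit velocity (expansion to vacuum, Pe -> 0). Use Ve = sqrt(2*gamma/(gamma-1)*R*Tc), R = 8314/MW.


R = 8314 / 13.1 = 634.66 J/(kg.K)
Ve = sqrt(2 * 1.25 / (1.25 - 1) * 634.66 * 3063) = 4409 m/s

4409 m/s


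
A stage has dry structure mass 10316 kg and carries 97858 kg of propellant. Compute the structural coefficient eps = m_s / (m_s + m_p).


eps = 10316 / (10316 + 97858) = 0.0954

0.0954


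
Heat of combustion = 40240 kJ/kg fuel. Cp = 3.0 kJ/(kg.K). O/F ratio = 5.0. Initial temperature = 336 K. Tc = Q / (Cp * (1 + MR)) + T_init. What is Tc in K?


Tc = 40240 / (3.0 * (1 + 5.0)) + 336 = 2572 K

2572 K


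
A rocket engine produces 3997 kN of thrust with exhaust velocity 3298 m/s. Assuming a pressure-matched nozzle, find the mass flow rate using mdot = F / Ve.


mdot = F / Ve = 3997000 / 3298 = 1211.9 kg/s

1211.9 kg/s


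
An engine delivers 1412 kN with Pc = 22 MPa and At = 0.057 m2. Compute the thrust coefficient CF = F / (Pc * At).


CF = 1412000 / (22e6 * 0.057) = 1.13

1.13


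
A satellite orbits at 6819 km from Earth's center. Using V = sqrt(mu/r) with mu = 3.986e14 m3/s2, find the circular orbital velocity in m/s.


V = sqrt(3.986e14 / 6819000) = 7646 m/s

7646 m/s


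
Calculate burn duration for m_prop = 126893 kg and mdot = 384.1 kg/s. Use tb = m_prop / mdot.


tb = 126893 / 384.1 = 330.4 s

330.4 s


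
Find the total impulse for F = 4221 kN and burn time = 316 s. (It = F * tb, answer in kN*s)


It = 4221 * 316 = 1333836 kN*s

1333836 kN*s


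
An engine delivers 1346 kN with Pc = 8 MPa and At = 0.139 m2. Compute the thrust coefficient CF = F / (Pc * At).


CF = 1346000 / (8e6 * 0.139) = 1.21

1.21
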